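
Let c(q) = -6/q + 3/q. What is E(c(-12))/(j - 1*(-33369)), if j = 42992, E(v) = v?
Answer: 1/305444 ≈ 3.2739e-6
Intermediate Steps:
c(q) = -3/q
E(c(-12))/(j - 1*(-33369)) = (-3/(-12))/(42992 - 1*(-33369)) = (-3*(-1/12))/(42992 + 33369) = (¼)/76361 = (¼)*(1/76361) = 1/305444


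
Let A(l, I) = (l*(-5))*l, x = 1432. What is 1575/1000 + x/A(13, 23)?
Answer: -809/6760 ≈ -0.11967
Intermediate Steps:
A(l, I) = -5*l² (A(l, I) = (-5*l)*l = -5*l²)
1575/1000 + x/A(13, 23) = 1575/1000 + 1432/((-5*13²)) = 1575*(1/1000) + 1432/((-5*169)) = 63/40 + 1432/(-845) = 63/40 + 1432*(-1/845) = 63/40 - 1432/845 = -809/6760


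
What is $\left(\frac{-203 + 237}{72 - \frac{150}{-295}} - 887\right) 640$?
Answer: $- \frac{1213625600}{2139} \approx -5.6738 \cdot 10^{5}$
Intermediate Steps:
$\left(\frac{-203 + 237}{72 - \frac{150}{-295}} - 887\right) 640 = \left(\frac{34}{72 - - \frac{30}{59}} - 887\right) 640 = \left(\frac{34}{72 + \frac{30}{59}} - 887\right) 640 = \left(\frac{34}{\frac{4278}{59}} - 887\right) 640 = \left(34 \cdot \frac{59}{4278} - 887\right) 640 = \left(\frac{1003}{2139} - 887\right) 640 = \left(- \frac{1896290}{2139}\right) 640 = - \frac{1213625600}{2139}$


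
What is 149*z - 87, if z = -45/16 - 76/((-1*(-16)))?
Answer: -19421/16 ≈ -1213.8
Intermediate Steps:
z = -121/16 (z = -45*1/16 - 76/16 = -45/16 - 76*1/16 = -45/16 - 19/4 = -121/16 ≈ -7.5625)
149*z - 87 = 149*(-121/16) - 87 = -18029/16 - 87 = -19421/16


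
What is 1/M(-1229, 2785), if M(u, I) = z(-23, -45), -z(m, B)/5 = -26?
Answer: 1/130 ≈ 0.0076923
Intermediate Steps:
z(m, B) = 130 (z(m, B) = -5*(-26) = 130)
M(u, I) = 130
1/M(-1229, 2785) = 1/130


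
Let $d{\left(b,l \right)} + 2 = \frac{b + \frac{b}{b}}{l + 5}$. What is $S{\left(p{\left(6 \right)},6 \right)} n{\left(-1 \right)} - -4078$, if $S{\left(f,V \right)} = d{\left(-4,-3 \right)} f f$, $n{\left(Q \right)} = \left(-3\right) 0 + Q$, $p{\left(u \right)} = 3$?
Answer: $\frac{8219}{2} \approx 4109.5$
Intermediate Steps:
$d{\left(b,l \right)} = -2 + \frac{1 + b}{5 + l}$ ($d{\left(b,l \right)} = -2 + \frac{b + \frac{b}{b}}{l + 5} = -2 + \frac{b + 1}{5 + l} = -2 + \frac{1 + b}{5 + l}$)
$n{\left(Q \right)} = Q$ ($n{\left(Q \right)} = 0 + Q = Q$)
$S{\left(f,V \right)} = - \frac{7 f^{2}}{2}$ ($S{\left(f,V \right)} = \frac{-9 - 4 - -6}{5 - 3} f f = \frac{-9 - 4 + 6}{2} f f = \frac{1}{2} \left(-7\right) f f = - \frac{7 f}{2} f = - \frac{7 f^{2}}{2}$)
$S{\left(p{\left(6 \right)},6 \right)} n{\left(-1 \right)} - -4078 = - \frac{7 \cdot 3^{2}}{2} \left(-1\right) - -4078 = \left(- \frac{7}{2}\right) 9 \left(-1\right) + 4078 = \left(- \frac{63}{2}\right) \left(-1\right) + 4078 = \frac{63}{2} + 4078 = \frac{8219}{2}$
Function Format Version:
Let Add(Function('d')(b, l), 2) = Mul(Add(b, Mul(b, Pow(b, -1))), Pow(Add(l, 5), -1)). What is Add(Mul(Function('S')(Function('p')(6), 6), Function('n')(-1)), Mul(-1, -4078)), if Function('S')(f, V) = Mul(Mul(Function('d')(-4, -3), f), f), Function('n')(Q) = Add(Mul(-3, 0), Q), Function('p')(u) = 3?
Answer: Rational(8219, 2) ≈ 4109.5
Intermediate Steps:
Function('d')(b, l) = Add(-2, Mul(Pow(Add(5, l), -1), Add(1, b))) (Function('d')(b, l) = Add(-2, Mul(Add(b, Mul(b, Pow(b, -1))), Pow(Add(l, 5), -1))) = Add(-2, Mul(Add(b, 1), Pow(Add(5, l), -1))) = Add(-2, Mul(Add(1, b), Pow(Add(5, l), -1))) = Add(-2, Mul(Pow(Add(5, l), -1), Add(1, b))))
Function('n')(Q) = Q (Function('n')(Q) = Add(0, Q) = Q)
Function('S')(f, V) = Mul(Rational(-7, 2), Pow(f, 2)) (Function('S')(f, V) = Mul(Mul(Mul(Pow(Add(5, -3), -1), Add(-9, -4, Mul(-2, -3))), f), f) = Mul(Mul(Mul(Pow(2, -1), Add(-9, -4, 6)), f), f) = Mul(Mul(Mul(Rational(1, 2), -7), f), f) = Mul(Mul(Rational(-7, 2), f), f) = Mul(Rational(-7, 2), Pow(f, 2)))
Add(Mul(Function('S')(Function('p')(6), 6), Function('n')(-1)), Mul(-1, -4078)) = Add(Mul(Mul(Rational(-7, 2), Pow(3, 2)), -1), Mul(-1, -4078)) = Add(Mul(Mul(Rational(-7, 2), 9), -1), 4078) = Add(Mul(Rational(-63, 2), -1), 4078) = Add(Rational(63, 2), 4078) = Rational(8219, 2)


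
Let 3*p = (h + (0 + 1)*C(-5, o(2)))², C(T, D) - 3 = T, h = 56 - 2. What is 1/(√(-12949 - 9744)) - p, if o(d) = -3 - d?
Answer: -2704/3 - I*√22693/22693 ≈ -901.33 - 0.0066383*I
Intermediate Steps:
h = 54
C(T, D) = 3 + T
p = 2704/3 (p = (54 + (0 + 1)*(3 - 5))²/3 = (54 + 1*(-2))²/3 = (54 - 2)²/3 = (⅓)*52² = (⅓)*2704 = 2704/3 ≈ 901.33)
1/(√(-12949 - 9744)) - p = 1/(√(-12949 - 9744)) - 1*2704/3 = 1/(√(-22693)) - 2704/3 = 1/(I*√22693) - 2704/3 = -I*√22693/22693 - 2704/3 = -2704/3 - I*√22693/22693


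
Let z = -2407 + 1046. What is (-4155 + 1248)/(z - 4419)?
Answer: 171/340 ≈ 0.50294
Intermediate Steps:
z = -1361
(-4155 + 1248)/(z - 4419) = (-4155 + 1248)/(-1361 - 4419) = -2907/(-5780) = -2907*(-1/5780) = 171/340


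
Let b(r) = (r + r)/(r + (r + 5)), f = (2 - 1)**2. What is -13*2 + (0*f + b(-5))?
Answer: -24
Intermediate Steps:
f = 1 (f = 1**2 = 1)
b(r) = 2*r/(5 + 2*r) (b(r) = (2*r)/(r + (5 + r)) = (2*r)/(5 + 2*r) = 2*r/(5 + 2*r))
-13*2 + (0*f + b(-5)) = -13*2 + (0*1 + 2*(-5)/(5 + 2*(-5))) = -26 + (0 + 2*(-5)/(5 - 10)) = -26 + (0 + 2*(-5)/(-5)) = -26 + (0 + 2*(-5)*(-1/5)) = -26 + (0 + 2) = -26 + 2 = -24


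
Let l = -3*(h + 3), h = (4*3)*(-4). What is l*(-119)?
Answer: -16065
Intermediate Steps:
h = -48 (h = 12*(-4) = -48)
l = 135 (l = -3*(-48 + 3) = -3*(-45) = 135)
l*(-119) = 135*(-119) = -16065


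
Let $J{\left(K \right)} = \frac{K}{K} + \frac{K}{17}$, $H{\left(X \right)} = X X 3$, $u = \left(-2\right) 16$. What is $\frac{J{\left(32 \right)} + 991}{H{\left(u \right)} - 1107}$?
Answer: $\frac{5632}{11135} \approx 0.50579$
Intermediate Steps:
$u = -32$
$H{\left(X \right)} = 3 X^{2}$ ($H{\left(X \right)} = X^{2} \cdot 3 = 3 X^{2}$)
$J{\left(K \right)} = 1 + \frac{K}{17}$ ($J{\left(K \right)} = 1 + K \frac{1}{17} = 1 + \frac{K}{17}$)
$\frac{J{\left(32 \right)} + 991}{H{\left(u \right)} - 1107} = \frac{\left(1 + \frac{1}{17} \cdot 32\right) + 991}{3 \left(-32\right)^{2} - 1107} = \frac{\left(1 + \frac{32}{17}\right) + 991}{3 \cdot 1024 - 1107} = \frac{\frac{49}{17} + 991}{3072 - 1107} = \frac{16896}{17 \cdot 1965} = \frac{16896}{17} \cdot \frac{1}{1965} = \frac{5632}{11135}$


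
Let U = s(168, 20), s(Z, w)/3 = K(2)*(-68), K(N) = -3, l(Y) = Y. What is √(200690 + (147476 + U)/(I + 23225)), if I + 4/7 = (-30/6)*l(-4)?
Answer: √590378914777274/54237 ≈ 447.99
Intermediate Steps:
s(Z, w) = 612 (s(Z, w) = 3*(-3*(-68)) = 3*204 = 612)
U = 612
I = 136/7 (I = -4/7 - 30/6*(-4) = -4/7 - 30*⅙*(-4) = -4/7 - 5*(-4) = -4/7 + 20 = 136/7 ≈ 19.429)
√(200690 + (147476 + U)/(I + 23225)) = √(200690 + (147476 + 612)/(136/7 + 23225)) = √(200690 + 148088/(162711/7)) = √(200690 + 148088*(7/162711)) = √(200690 + 1036616/162711) = √(32655507206/162711) = √590378914777274/54237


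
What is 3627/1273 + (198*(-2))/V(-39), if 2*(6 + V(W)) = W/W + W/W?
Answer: 522243/6365 ≈ 82.049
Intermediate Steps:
V(W) = -5 (V(W) = -6 + (W/W + W/W)/2 = -6 + (1 + 1)/2 = -6 + (½)*2 = -6 + 1 = -5)
3627/1273 + (198*(-2))/V(-39) = 3627/1273 + (198*(-2))/(-5) = 3627*(1/1273) - 396*(-⅕) = 3627/1273 + 396/5 = 522243/6365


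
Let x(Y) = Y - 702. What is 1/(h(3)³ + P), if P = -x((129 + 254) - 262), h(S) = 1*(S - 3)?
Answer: 1/581 ≈ 0.0017212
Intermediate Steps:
x(Y) = -702 + Y
h(S) = -3 + S (h(S) = 1*(-3 + S) = -3 + S)
P = 581 (P = -(-702 + ((129 + 254) - 262)) = -(-702 + (383 - 262)) = -(-702 + 121) = -1*(-581) = 581)
1/(h(3)³ + P) = 1/((-3 + 3)³ + 581) = 1/(0³ + 581) = 1/(0 + 581) = 1/581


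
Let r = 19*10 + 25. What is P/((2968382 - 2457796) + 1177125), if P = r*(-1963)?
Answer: -422045/1687711 ≈ -0.25007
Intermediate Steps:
r = 215 (r = 190 + 25 = 215)
P = -422045 (P = 215*(-1963) = -422045)
P/((2968382 - 2457796) + 1177125) = -422045/((2968382 - 2457796) + 1177125) = -422045/(510586 + 1177125) = -422045/1687711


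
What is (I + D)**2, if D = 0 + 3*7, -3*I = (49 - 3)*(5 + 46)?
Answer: 579121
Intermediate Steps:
I = -782 (I = -(49 - 3)*(5 + 46)/3 = -46*51/3 = -1/3*2346 = -782)
D = 21 (D = 0 + 21 = 21)
(I + D)**2 = (-782 + 21)**2 = (-761)**2 = 579121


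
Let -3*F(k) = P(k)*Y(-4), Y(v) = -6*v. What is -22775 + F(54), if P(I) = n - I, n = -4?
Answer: -22311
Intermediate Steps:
P(I) = -4 - I
F(k) = 32 + 8*k (F(k) = -(-4 - k)*(-6*(-4))/3 = -(-4 - k)*24/3 = -(-96 - 24*k)/3 = 32 + 8*k)
-22775 + F(54) = -22775 + (32 + 8*54) = -22775 + (32 + 432) = -22775 + 464 = -22311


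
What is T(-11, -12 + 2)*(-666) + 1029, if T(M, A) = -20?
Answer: 14349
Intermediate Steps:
T(-11, -12 + 2)*(-666) + 1029 = -20*(-666) + 1029 = 13320 + 1029 = 14349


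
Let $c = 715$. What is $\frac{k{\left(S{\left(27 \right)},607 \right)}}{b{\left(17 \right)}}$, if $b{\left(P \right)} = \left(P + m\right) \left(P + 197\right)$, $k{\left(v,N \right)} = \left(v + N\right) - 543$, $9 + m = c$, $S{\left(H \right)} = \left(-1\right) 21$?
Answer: $\frac{43}{154722} \approx 0.00027792$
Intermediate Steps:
$S{\left(H \right)} = -21$
$m = 706$ ($m = -9 + 715 = 706$)
$k{\left(v,N \right)} = -543 + N + v$ ($k{\left(v,N \right)} = \left(N + v\right) - 543 = -543 + N + v$)
$b{\left(P \right)} = \left(197 + P\right) \left(706 + P\right)$ ($b{\left(P \right)} = \left(P + 706\right) \left(P + 197\right) = \left(706 + P\right) \left(197 + P\right) = \left(197 + P\right) \left(706 + P\right)$)
$\frac{k{\left(S{\left(27 \right)},607 \right)}}{b{\left(17 \right)}} = \frac{-543 + 607 - 21}{139082 + 17^{2} + 903 \cdot 17} = \frac{43}{139082 + 289 + 15351} = \frac{43}{154722}$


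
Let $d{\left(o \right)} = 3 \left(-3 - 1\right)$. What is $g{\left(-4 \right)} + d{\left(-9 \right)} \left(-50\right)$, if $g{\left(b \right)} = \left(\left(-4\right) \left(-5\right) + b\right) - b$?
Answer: $620$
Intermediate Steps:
$d{\left(o \right)} = -12$ ($d{\left(o \right)} = 3 \left(-4\right) = -12$)
$g{\left(b \right)} = 20$ ($g{\left(b \right)} = \left(20 + b\right) - b = 20$)
$g{\left(-4 \right)} + d{\left(-9 \right)} \left(-50\right) = 20 - -600 = 20 + 600 = 620$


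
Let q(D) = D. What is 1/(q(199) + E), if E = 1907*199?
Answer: 1/379692 ≈ 2.6337e-6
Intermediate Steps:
E = 379493
1/(q(199) + E) = 1/(199 + 379493) = 1/379692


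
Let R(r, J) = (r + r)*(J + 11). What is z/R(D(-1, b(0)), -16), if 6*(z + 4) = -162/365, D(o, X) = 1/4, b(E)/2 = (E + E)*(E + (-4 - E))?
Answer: 2974/1825 ≈ 1.6296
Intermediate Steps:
b(E) = -16*E (b(E) = 2*((E + E)*(E + (-4 - E))) = 2*((2*E)*(-4)) = 2*(-8*E) = -16*E)
D(o, X) = 1/4
z = -1487/365 (z = -4 + (-162/365)/6 = -4 + (-162*1/365)/6 = -4 + (1/6)*(-162/365) = -4 - 27/365 = -1487/365 ≈ -4.0740)
R(r, J) = 2*r*(11 + J) (R(r, J) = (2*r)*(11 + J) = 2*r*(11 + J))
z/R(D(-1, b(0)), -16) = -1487*2/(11 - 16)/365 = -1487/(365*(2*(1/4)*(-5))) = -1487/(365*(-5/2)) = -1487/365*(-2/5) = 2974/1825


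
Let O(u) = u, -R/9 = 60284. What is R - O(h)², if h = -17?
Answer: -542845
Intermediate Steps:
R = -542556 (R = -9*60284 = -542556)
R - O(h)² = -542556 - 1*(-17)² = -542556 - 1*289 = -542556 - 289 = -542845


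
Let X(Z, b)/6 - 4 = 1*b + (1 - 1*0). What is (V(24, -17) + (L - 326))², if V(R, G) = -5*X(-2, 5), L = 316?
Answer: 96100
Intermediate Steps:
X(Z, b) = 30 + 6*b (X(Z, b) = 24 + 6*(1*b + (1 - 1*0)) = 24 + 6*(b + (1 + 0)) = 24 + 6*(b + 1) = 24 + 6*(1 + b) = 24 + (6 + 6*b) = 30 + 6*b)
V(R, G) = -300 (V(R, G) = -5*(30 + 6*5) = -5*(30 + 30) = -5*60 = -300)
(V(24, -17) + (L - 326))² = (-300 + (316 - 326))² = (-300 - 10)² = (-310)² = 96100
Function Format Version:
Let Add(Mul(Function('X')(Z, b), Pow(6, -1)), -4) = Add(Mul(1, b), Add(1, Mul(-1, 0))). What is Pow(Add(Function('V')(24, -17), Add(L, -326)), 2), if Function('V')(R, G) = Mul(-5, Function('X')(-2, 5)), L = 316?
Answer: 96100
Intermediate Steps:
Function('X')(Z, b) = Add(30, Mul(6, b)) (Function('X')(Z, b) = Add(24, Mul(6, Add(Mul(1, b), Add(1, Mul(-1, 0))))) = Add(24, Mul(6, Add(b, Add(1, 0)))) = Add(24, Mul(6, Add(b, 1))) = Add(24, Mul(6, Add(1, b))) = Add(24, Add(6, Mul(6, b))) = Add(30, Mul(6, b)))
Function('V')(R, G) = -300 (Function('V')(R, G) = Mul(-5, Add(30, Mul(6, 5))) = Mul(-5, Add(30, 30)) = Mul(-5, 60) = -300)
Pow(Add(Function('V')(24, -17), Add(L, -326)), 2) = Pow(Add(-300, Add(316, -326)), 2) = Pow(Add(-300, -10), 2) = Pow(-310, 2) = 96100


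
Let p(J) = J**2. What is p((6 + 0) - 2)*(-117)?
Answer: -1872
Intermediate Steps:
p((6 + 0) - 2)*(-117) = ((6 + 0) - 2)**2*(-117) = (6 - 2)**2*(-117) = 4**2*(-117) = 16*(-117) = -1872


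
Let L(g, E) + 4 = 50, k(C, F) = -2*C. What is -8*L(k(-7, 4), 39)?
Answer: -368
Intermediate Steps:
L(g, E) = 46 (L(g, E) = -4 + 50 = 46)
-8*L(k(-7, 4), 39) = -8*46 = -368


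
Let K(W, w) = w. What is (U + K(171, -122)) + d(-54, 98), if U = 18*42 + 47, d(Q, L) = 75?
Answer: 756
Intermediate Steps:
U = 803 (U = 756 + 47 = 803)
(U + K(171, -122)) + d(-54, 98) = (803 - 122) + 75 = 681 + 75 = 756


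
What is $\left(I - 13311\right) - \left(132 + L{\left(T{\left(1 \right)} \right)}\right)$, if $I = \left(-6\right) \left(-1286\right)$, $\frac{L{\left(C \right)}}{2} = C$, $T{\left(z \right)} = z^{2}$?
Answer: $-5729$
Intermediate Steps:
$L{\left(C \right)} = 2 C$
$I = 7716$
$\left(I - 13311\right) - \left(132 + L{\left(T{\left(1 \right)} \right)}\right) = \left(7716 - 13311\right) - \left(132 + 2 \cdot 1^{2}\right) = -5595 - \left(132 + 2 \cdot 1\right) = -5595 - 134 = -5729$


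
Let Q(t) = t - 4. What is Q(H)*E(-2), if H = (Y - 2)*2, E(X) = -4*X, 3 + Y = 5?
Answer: -32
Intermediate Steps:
Y = 2 (Y = -3 + 5 = 2)
H = 0 (H = (2 - 2)*2 = 0*2 = 0)
Q(t) = -4 + t
Q(H)*E(-2) = (-4 + 0)*(-4*(-2)) = -4*8 = -32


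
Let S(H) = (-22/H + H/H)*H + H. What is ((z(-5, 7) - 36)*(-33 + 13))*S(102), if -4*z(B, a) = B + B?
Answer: 121940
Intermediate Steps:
z(B, a) = -B/2 (z(B, a) = -(B + B)/4 = -B/2)
S(H) = H + H*(1 - 22/H) (S(H) = (-22/H + 1)*H + H = (1 - 22/H)*H + H = H*(1 - 22/H) + H = H + H*(1 - 22/H))
((z(-5, 7) - 36)*(-33 + 13))*S(102) = ((-1/2*(-5) - 36)*(-33 + 13))*(-22 + 2*102) = ((5/2 - 36)*(-20))*(-22 + 204) = -67/2*(-20)*182 = 670*182 = 121940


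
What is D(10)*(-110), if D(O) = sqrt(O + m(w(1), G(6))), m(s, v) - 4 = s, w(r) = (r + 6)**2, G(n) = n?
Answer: -330*sqrt(7) ≈ -873.10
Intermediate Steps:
w(r) = (6 + r)**2
m(s, v) = 4 + s
D(O) = sqrt(53 + O) (D(O) = sqrt(O + (4 + (6 + 1)**2)) = sqrt(O + (4 + 7**2)) = sqrt(O + (4 + 49)) = sqrt(O + 53) = sqrt(53 + O))
D(10)*(-110) = sqrt(53 + 10)*(-110) = sqrt(63)*(-110) = (3*sqrt(7))*(-110) = -330*sqrt(7)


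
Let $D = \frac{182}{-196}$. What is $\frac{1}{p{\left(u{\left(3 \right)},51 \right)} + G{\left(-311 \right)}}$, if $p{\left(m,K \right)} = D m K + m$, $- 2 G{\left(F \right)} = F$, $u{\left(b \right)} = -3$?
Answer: $\frac{7}{2062} \approx 0.0033948$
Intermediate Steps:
$D = - \frac{13}{14}$ ($D = 182 \left(- \frac{1}{196}\right) = - \frac{13}{14} \approx -0.92857$)
$G{\left(F \right)} = - \frac{F}{2}$
$p{\left(m,K \right)} = m - \frac{13 K m}{14}$ ($p{\left(m,K \right)} = - \frac{13 m}{14} K + m = - \frac{13 K m}{14} + m = m - \frac{13 K m}{14}$)
$\frac{1}{p{\left(u{\left(3 \right)},51 \right)} + G{\left(-311 \right)}} = \frac{1}{\frac{1}{14} \left(-3\right) \left(14 - 663\right) - - \frac{311}{2}} = \frac{1}{\frac{1}{14} \left(-3\right) \left(14 - 663\right) + \frac{311}{2}} = \frac{1}{\frac{1}{14} \left(-3\right) \left(-649\right) + \frac{311}{2}} = \frac{1}{\frac{1947}{14} + \frac{311}{2}} = \frac{1}{\frac{2062}{7}} = \frac{7}{2062}$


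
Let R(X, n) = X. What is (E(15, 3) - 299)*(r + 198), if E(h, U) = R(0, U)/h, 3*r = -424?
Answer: -50830/3 ≈ -16943.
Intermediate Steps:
r = -424/3 (r = (1/3)*(-424) = -424/3 ≈ -141.33)
E(h, U) = 0 (E(h, U) = 0/h = 0)
(E(15, 3) - 299)*(r + 198) = (0 - 299)*(-424/3 + 198) = -299*170/3 = -50830/3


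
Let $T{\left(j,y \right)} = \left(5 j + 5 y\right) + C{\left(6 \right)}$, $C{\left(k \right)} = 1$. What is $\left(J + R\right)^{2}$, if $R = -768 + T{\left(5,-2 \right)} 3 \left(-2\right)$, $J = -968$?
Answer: $3356224$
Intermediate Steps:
$T{\left(j,y \right)} = 1 + 5 j + 5 y$ ($T{\left(j,y \right)} = \left(5 j + 5 y\right) + 1 = 1 + 5 j + 5 y$)
$R = -864$ ($R = -768 + \left(1 + 5 \cdot 5 + 5 \left(-2\right)\right) 3 \left(-2\right) = -768 + \left(1 + 25 - 10\right) 3 \left(-2\right) = -768 + 16 \cdot 3 \left(-2\right) = -768 + 48 \left(-2\right) = -768 - 96 = -864$)
$\left(J + R\right)^{2} = \left(-968 - 864\right)^{2} = \left(-1832\right)^{2} = 3356224$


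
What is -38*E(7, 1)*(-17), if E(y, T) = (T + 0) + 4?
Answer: 3230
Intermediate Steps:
E(y, T) = 4 + T (E(y, T) = T + 4 = 4 + T)
-38*E(7, 1)*(-17) = -38*(4 + 1)*(-17) = -38*5*(-17) = -190*(-17) = 3230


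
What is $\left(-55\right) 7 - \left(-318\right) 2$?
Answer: $251$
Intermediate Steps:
$\left(-55\right) 7 - \left(-318\right) 2 = -385 - -636 = -385 + 636 = 251$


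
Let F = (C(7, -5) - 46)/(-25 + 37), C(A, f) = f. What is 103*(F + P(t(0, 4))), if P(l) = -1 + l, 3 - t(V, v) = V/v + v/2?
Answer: -1751/4 ≈ -437.75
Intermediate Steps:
t(V, v) = 3 - v/2 - V/v (t(V, v) = 3 - (V/v + v/2) = 3 - (v/2 + V/v) = 3 + (-v/2 - V/v) = 3 - v/2 - V/v)
F = -17/4 (F = (-5 - 46)/(-25 + 37) = -51/12 = -51*1/12 = -17/4 ≈ -4.2500)
103*(F + P(t(0, 4))) = 103*(-17/4 + (-1 + (3 - ½*4 - 1*0/4))) = 103*(-17/4 + (-1 + (3 - 2 - 1*0*¼))) = 103*(-17/4 + (-1 + (3 - 2 + 0))) = 103*(-17/4 + (-1 + 1)) = 103*(-17/4 + 0) = 103*(-17/4) = -1751/4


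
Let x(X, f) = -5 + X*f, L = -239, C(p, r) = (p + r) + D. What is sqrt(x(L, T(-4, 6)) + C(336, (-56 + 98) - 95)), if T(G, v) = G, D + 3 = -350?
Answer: sqrt(881) ≈ 29.682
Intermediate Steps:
D = -353 (D = -3 - 350 = -353)
C(p, r) = -353 + p + r (C(p, r) = (p + r) - 353 = -353 + p + r)
sqrt(x(L, T(-4, 6)) + C(336, (-56 + 98) - 95)) = sqrt((-5 - 239*(-4)) + (-353 + 336 + ((-56 + 98) - 95))) = sqrt((-5 + 956) + (-353 + 336 + (42 - 95))) = sqrt(951 + (-353 + 336 - 53)) = sqrt(951 - 70) = sqrt(881)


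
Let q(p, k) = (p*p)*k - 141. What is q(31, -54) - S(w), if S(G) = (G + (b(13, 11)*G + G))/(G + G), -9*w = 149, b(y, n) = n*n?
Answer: -104193/2 ≈ -52097.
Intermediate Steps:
b(y, n) = n²
q(p, k) = -141 + k*p² (q(p, k) = p²*k - 141 = k*p² - 141 = -141 + k*p²)
w = -149/9 (w = -⅑*149 = -149/9 ≈ -16.556)
S(G) = 123/2 (S(G) = (G + (11²*G + G))/(G + G) = (G + (121*G + G))/((2*G)) = (G + 122*G)*(1/(2*G)) = (123*G)*(1/(2*G)) = 123/2)
q(31, -54) - S(w) = (-141 - 54*31²) - 1*123/2 = (-141 - 54*961) - 123/2 = (-141 - 51894) - 123/2 = -52035 - 123/2 = -104193/2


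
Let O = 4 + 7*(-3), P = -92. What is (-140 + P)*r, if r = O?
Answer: 3944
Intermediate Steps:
O = -17 (O = 4 - 21 = -17)
r = -17
(-140 + P)*r = (-140 - 92)*(-17) = -232*(-17) = 3944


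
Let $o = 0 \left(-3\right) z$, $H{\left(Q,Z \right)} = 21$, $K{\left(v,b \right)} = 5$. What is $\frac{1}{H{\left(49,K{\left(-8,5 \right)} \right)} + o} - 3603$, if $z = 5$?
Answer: $- \frac{75662}{21} \approx -3603.0$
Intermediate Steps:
$o = 0$ ($o = 0 \left(-3\right) 5 = 0 \cdot 5 = 0$)
$\frac{1}{H{\left(49,K{\left(-8,5 \right)} \right)} + o} - 3603 = \frac{1}{21 + 0} - 3603 = \frac{1}{21} - 3603 = - \frac{75662}{21}$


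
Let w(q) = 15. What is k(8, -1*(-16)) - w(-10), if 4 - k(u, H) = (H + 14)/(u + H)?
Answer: -49/4 ≈ -12.250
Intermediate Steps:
k(u, H) = 4 - (14 + H)/(H + u) (k(u, H) = 4 - (H + 14)/(u + H) = 4 - (14 + H)/(H + u))
k(8, -1*(-16)) - w(-10) = (-14 + 3*(-1*(-16)) + 4*8)/(-1*(-16) + 8) - 1*15 = (-14 + 3*16 + 32)/(16 + 8) - 15 = (-14 + 48 + 32)/24 - 15 = (1/24)*66 - 15 = 11/4 - 15 = -49/4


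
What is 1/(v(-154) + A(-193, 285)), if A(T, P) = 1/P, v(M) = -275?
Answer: -285/78374 ≈ -0.0036364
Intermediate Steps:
1/(v(-154) + A(-193, 285)) = 1/(-275 + 1/285) = 1/(-78374/285) = -285/78374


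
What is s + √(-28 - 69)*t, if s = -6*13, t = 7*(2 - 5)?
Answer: -78 - 21*I*√97 ≈ -78.0 - 206.83*I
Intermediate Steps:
t = -21 (t = 7*(-3) = -21)
s = -78 (s = -1*78 = -78)
s + √(-28 - 69)*t = -78 + √(-28 - 69)*(-21) = -78 + √(-97)*(-21) = -78 + (I*√97)*(-21) = -78 - 21*I*√97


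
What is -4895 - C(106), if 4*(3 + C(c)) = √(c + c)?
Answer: -4892 - √53/2 ≈ -4895.6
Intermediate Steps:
C(c) = -3 + √2*√c/4 (C(c) = -3 + √(c + c)/4 = -3 + √(2*c)/4 = -3 + (√2*√c)/4 = -3 + √2*√c/4)
-4895 - C(106) = -4895 - (-3 + √2*√106/4) = -4895 - (-3 + √53/2) = -4895 + (3 - √53/2) = -4892 - √53/2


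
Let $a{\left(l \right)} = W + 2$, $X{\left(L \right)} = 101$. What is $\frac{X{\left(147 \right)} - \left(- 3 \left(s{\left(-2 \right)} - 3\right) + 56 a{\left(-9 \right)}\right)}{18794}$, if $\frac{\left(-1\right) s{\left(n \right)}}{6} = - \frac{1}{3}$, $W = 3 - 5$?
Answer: $\frac{49}{9397} \approx 0.0052144$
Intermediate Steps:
$W = -2$ ($W = 3 - 5 = -2$)
$a{\left(l \right)} = 0$ ($a{\left(l \right)} = -2 + 2 = 0$)
$s{\left(n \right)} = 2$ ($s{\left(n \right)} = - 6 \left(- \frac{1}{3}\right) = - 6 \left(\left(-1\right) \frac{1}{3}\right) = \left(-6\right) \left(- \frac{1}{3}\right) = 2$)
$\frac{X{\left(147 \right)} - \left(- 3 \left(s{\left(-2 \right)} - 3\right) + 56 a{\left(-9 \right)}\right)}{18794} = \frac{101 - \left(- 3 \left(2 - 3\right) + 56 \cdot 0\right)}{18794} = \left(101 - \left(\left(-3\right) \left(-1\right) + 0\right)\right) \frac{1}{18794} = \left(101 - \left(3 + 0\right)\right) \frac{1}{18794} = \left(101 - 3\right) \frac{1}{18794} = 98 \cdot \frac{1}{18794} = \frac{49}{9397}$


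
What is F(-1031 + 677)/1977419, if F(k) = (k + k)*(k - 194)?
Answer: 387984/1977419 ≈ 0.19621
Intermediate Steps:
F(k) = 2*k*(-194 + k) (F(k) = (2*k)*(-194 + k) = 2*k*(-194 + k))
F(-1031 + 677)/1977419 = (2*(-1031 + 677)*(-194 + (-1031 + 677)))/1977419 = (2*(-354)*(-194 - 354))*(1/1977419) = (2*(-354)*(-548))*(1/1977419) = 387984*(1/1977419) = 387984/1977419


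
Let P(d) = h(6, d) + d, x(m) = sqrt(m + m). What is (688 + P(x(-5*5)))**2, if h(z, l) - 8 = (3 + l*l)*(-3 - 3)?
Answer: 956434 + 9780*I*sqrt(2) ≈ 9.5643e+5 + 13831.0*I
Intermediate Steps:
h(z, l) = -10 - 6*l**2 (h(z, l) = 8 + (3 + l*l)*(-3 - 3) = 8 + (3 + l**2)*(-6) = 8 + (-18 - 6*l**2) = -10 - 6*l**2)
x(m) = sqrt(2)*sqrt(m) (x(m) = sqrt(2*m) = sqrt(2)*sqrt(m))
P(d) = -10 + d - 6*d**2 (P(d) = (-10 - 6*d**2) + d = -10 + d - 6*d**2)
(688 + P(x(-5*5)))**2 = (688 + (-10 + sqrt(2)*sqrt(-5*5) - 6*(sqrt(2)*sqrt(-5*5))**2))**2 = (688 + (-10 + sqrt(2)*sqrt(-25) - 6*(sqrt(2)*sqrt(-25))**2))**2 = (688 + (-10 + sqrt(2)*(5*I) - 6*(sqrt(2)*(5*I))**2))**2 = (688 + (-10 + 5*I*sqrt(2) - 6*(5*I*sqrt(2))**2))**2 = (688 + (-10 + 5*I*sqrt(2) - 6*(-50)))**2 = (688 + (-10 + 5*I*sqrt(2) + 300))**2 = (688 + (290 + 5*I*sqrt(2)))**2 = (978 + 5*I*sqrt(2))**2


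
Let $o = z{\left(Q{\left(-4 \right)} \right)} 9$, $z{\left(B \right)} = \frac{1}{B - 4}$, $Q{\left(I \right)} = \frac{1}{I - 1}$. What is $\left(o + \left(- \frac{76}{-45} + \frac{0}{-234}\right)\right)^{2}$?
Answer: $\frac{20449}{99225} \approx 0.20609$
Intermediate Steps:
$Q{\left(I \right)} = \frac{1}{-1 + I}$
$z{\left(B \right)} = \frac{1}{-4 + B}$
$o = - \frac{15}{7}$ ($o = \frac{1}{-4 + \frac{1}{-1 - 4}} \cdot 9 = \frac{1}{-4 + \frac{1}{-5}} \cdot 9 = \frac{1}{-4 - \frac{1}{5}} \cdot 9 = \frac{1}{- \frac{21}{5}} \cdot 9 = \left(- \frac{5}{21}\right) 9 = - \frac{15}{7} \approx -2.1429$)
$\left(o + \left(- \frac{76}{-45} + \frac{0}{-234}\right)\right)^{2} = \left(- \frac{15}{7} + \left(- \frac{76}{-45} + \frac{0}{-234}\right)\right)^{2} = \left(- \frac{15}{7} + \left(\left(-76\right) \left(- \frac{1}{45}\right) + 0 \left(- \frac{1}{234}\right)\right)\right)^{2} = \left(- \frac{15}{7} + \left(\frac{76}{45} + 0\right)\right)^{2} = \left(- \frac{15}{7} + \frac{76}{45}\right)^{2} = \left(- \frac{143}{315}\right)^{2} = \frac{20449}{99225}$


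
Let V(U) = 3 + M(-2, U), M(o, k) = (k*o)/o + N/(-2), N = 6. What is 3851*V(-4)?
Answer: -15404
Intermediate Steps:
M(o, k) = -3 + k (M(o, k) = (k*o)/o + 6/(-2) = k + 6*(-1/2) = k - 3 = -3 + k)
V(U) = U (V(U) = 3 + (-3 + U) = U)
3851*V(-4) = 3851*(-4) = -15404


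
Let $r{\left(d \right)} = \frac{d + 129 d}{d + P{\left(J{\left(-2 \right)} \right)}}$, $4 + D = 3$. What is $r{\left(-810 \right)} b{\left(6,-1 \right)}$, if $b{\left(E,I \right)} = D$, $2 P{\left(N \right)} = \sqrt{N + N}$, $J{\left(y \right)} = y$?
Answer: $- \frac{85293000}{656101} - \frac{105300 i}{656101} \approx -130.0 - 0.16049 i$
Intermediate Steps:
$P{\left(N \right)} = \frac{\sqrt{2} \sqrt{N}}{2}$ ($P{\left(N \right)} = \frac{\sqrt{N + N}}{2} = \frac{\sqrt{2 N}}{2} = \frac{\sqrt{2} \sqrt{N}}{2}$)
$D = -1$ ($D = -4 + 3 = -1$)
$b{\left(E,I \right)} = -1$
$r{\left(d \right)} = \frac{130 d}{i + d}$ ($r{\left(d \right)} = \frac{d + 129 d}{d + \frac{\sqrt{2} \sqrt{-2}}{2}} = \frac{130 d}{d + \frac{\sqrt{2} i \sqrt{2}}{2}} = \frac{130 d}{d + i} = \frac{130 d}{i + d}$)
$r{\left(-810 \right)} b{\left(6,-1 \right)} = 130 \left(-810\right) \frac{1}{i - 810} \left(-1\right) = 130 \left(-810\right) \frac{1}{-810 + i} \left(-1\right) = 130 \left(-810\right) \frac{-810 - i}{656101} \left(-1\right) = \left(\frac{85293000}{656101} + \frac{105300 i}{656101}\right) \left(-1\right) = - \frac{85293000}{656101} - \frac{105300 i}{656101}$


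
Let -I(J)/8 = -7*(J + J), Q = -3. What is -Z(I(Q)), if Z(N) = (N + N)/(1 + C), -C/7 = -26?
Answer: 224/61 ≈ 3.6721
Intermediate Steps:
C = 182 (C = -7*(-26) = 182)
I(J) = 112*J (I(J) = -(-56)*(J + J) = -(-56)*2*J = -(-112)*J = 112*J)
Z(N) = 2*N/183 (Z(N) = (N + N)/(1 + 182) = (2*N)/183 = (2*N)*(1/183) = 2*N/183)
-Z(I(Q)) = -2*112*(-3)/183 = -2*(-336)/183 = -1*(-224/61) = 224/61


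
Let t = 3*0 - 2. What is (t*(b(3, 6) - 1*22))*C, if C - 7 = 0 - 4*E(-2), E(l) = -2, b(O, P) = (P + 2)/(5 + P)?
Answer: 7020/11 ≈ 638.18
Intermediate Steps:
b(O, P) = (2 + P)/(5 + P)
C = 15 (C = 7 + (0 - 4*(-2)) = 7 + (0 + 8) = 7 + 8 = 15)
t = -2 (t = 0 - 2 = -2)
(t*(b(3, 6) - 1*22))*C = -2*((2 + 6)/(5 + 6) - 1*22)*15 = -2*(8/11 - 22)*15 = -2*(-234/11)*15 = (468/11)*15 = 7020/11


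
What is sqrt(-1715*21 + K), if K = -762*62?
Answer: 87*I*sqrt(11) ≈ 288.55*I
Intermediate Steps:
K = -47244
sqrt(-1715*21 + K) = sqrt(-1715*21 - 47244) = sqrt(-36015 - 47244) = sqrt(-83259) = 87*I*sqrt(11)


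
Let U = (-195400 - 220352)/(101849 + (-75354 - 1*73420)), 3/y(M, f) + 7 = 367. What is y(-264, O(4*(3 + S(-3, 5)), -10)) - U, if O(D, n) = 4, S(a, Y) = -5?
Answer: -9968663/1126200 ≈ -8.8516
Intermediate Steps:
y(M, f) = 1/120 (y(M, f) = 3/(-7 + 367) = 3/360 = 3*(1/360) = 1/120)
U = 415752/46925 (U = -415752/(101849 + (-75354 - 73420)) = -415752/(101849 - 148774) = -415752/(-46925) = -415752*(-1/46925) = 415752/46925 ≈ 8.8599)
y(-264, O(4*(3 + S(-3, 5)), -10)) - U = 1/120 - 1*415752/46925 = 1/120 - 415752/46925 = -9968663/1126200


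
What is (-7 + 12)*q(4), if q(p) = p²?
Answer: 80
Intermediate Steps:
(-7 + 12)*q(4) = (-7 + 12)*4² = 5*16 = 80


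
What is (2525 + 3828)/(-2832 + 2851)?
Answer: 6353/19 ≈ 334.37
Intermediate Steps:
(2525 + 3828)/(-2832 + 2851) = 6353/19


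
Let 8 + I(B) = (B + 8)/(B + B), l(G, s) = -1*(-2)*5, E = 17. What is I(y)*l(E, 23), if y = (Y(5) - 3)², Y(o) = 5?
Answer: -65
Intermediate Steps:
l(G, s) = 10 (l(G, s) = 2*5 = 10)
y = 4 (y = (5 - 3)² = 2² = 4)
I(B) = -8 + (8 + B)/(2*B) (I(B) = -8 + (B + 8)/(B + B) = -8 + (8 + B)/((2*B)) = -8 + (8 + B)*(1/(2*B)) = -8 + (8 + B)/(2*B))
I(y)*l(E, 23) = (-15/2 + 4/4)*10 = (-15/2 + 4*(¼))*10 = (-15/2 + 1)*10 = -13/2*10 = -65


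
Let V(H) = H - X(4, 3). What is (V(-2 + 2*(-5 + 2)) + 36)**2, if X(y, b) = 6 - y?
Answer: 676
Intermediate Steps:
V(H) = -2 + H (V(H) = H - (6 - 1*4) = H - (6 - 4) = H - 1*2 = H - 2 = -2 + H)
(V(-2 + 2*(-5 + 2)) + 36)**2 = ((-2 + (-2 + 2*(-5 + 2))) + 36)**2 = ((-2 + (-2 + 2*(-3))) + 36)**2 = ((-2 + (-2 - 6)) + 36)**2 = ((-2 - 8) + 36)**2 = (-10 + 36)**2 = 26**2 = 676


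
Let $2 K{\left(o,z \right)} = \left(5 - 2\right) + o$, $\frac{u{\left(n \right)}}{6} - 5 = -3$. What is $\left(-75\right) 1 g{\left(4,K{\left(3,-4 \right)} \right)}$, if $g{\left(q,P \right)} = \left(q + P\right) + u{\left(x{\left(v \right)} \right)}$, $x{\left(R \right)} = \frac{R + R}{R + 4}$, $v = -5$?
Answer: $-1425$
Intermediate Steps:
$x{\left(R \right)} = \frac{2 R}{4 + R}$
$u{\left(n \right)} = 12$ ($u{\left(n \right)} = 30 + 6 \left(-3\right) = 30 - 18 = 12$)
$K{\left(o,z \right)} = \frac{3}{2} + \frac{o}{2}$ ($K{\left(o,z \right)} = \frac{\left(5 - 2\right) + o}{2} = \frac{3 + o}{2} = \frac{3}{2} + \frac{o}{2}$)
$g{\left(q,P \right)} = 12 + P + q$ ($g{\left(q,P \right)} = \left(q + P\right) + 12 = \left(P + q\right) + 12 = 12 + P + q$)
$\left(-75\right) 1 g{\left(4,K{\left(3,-4 \right)} \right)} = \left(-75\right) 1 \left(12 + \left(\frac{3}{2} + \frac{1}{2} \cdot 3\right) + 4\right) = - 75 \left(12 + \left(\frac{3}{2} + \frac{3}{2}\right) + 4\right) = - 75 \left(12 + 3 + 4\right) = \left(-75\right) 19 = -1425$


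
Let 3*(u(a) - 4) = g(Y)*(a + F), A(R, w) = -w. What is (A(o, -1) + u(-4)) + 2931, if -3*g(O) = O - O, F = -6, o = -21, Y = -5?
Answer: 2936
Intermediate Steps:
g(O) = 0 (g(O) = -(O - O)/3 = -⅓*0 = 0)
u(a) = 4 (u(a) = 4 + (0*(a - 6))/3 = 4 + (0*(-6 + a))/3 = 4 + (⅓)*0 = 4 + 0 = 4)
(A(o, -1) + u(-4)) + 2931 = (-1*(-1) + 4) + 2931 = (1 + 4) + 2931 = 5 + 2931 = 2936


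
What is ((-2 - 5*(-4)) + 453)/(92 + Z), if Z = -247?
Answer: -471/155 ≈ -3.0387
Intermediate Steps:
((-2 - 5*(-4)) + 453)/(92 + Z) = ((-2 - 5*(-4)) + 453)/(92 - 247) = ((-2 + 20) + 453)/(-155) = (18 + 453)*(-1/155) = 471*(-1/155) = -471/155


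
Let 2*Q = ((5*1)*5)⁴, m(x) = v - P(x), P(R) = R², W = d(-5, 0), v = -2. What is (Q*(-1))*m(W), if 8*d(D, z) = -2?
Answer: 12890625/32 ≈ 4.0283e+5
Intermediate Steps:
d(D, z) = -¼ (d(D, z) = (⅛)*(-2) = -¼)
W = -¼ ≈ -0.25000
m(x) = -2 - x²
Q = 390625/2 (Q = ((5*1)*5)⁴/2 = (5*5)⁴/2 = (½)*25⁴ = (½)*390625 = 390625/2 ≈ 1.9531e+5)
(Q*(-1))*m(W) = ((390625/2)*(-1))*(-2 - (-¼)²) = -390625*(-2 - 1*1/16)/2 = -390625*(-2 - 1/16)/2 = -390625/2*(-33/16) = 12890625/32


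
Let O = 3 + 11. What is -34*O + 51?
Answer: -425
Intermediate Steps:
O = 14
-34*O + 51 = -34*14 + 51 = -476 + 51 = -425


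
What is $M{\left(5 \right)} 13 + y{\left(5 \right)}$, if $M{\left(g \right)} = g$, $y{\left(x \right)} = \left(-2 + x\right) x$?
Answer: $80$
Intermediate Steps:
$y{\left(x \right)} = x \left(-2 + x\right)$
$M{\left(5 \right)} 13 + y{\left(5 \right)} = 5 \cdot 13 + 5 \left(-2 + 5\right) = 65 + 5 \cdot 3 = 65 + 15 = 80$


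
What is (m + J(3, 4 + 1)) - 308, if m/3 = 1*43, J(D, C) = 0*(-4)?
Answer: -179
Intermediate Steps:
J(D, C) = 0
m = 129 (m = 3*(1*43) = 3*43 = 129)
(m + J(3, 4 + 1)) - 308 = (129 + 0) - 308 = 129 - 308 = -179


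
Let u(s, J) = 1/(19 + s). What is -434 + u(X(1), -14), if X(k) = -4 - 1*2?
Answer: -5641/13 ≈ -433.92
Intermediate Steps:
X(k) = -6 (X(k) = -4 - 2 = -6)
-434 + u(X(1), -14) = -434 + 1/(19 - 6) = -434 + 1/13 = -5641/13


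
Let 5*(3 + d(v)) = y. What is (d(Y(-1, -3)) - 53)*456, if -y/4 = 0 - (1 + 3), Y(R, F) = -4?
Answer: -120384/5 ≈ -24077.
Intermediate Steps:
y = 16 (y = -4*(0 - (1 + 3)) = -4*(0 - 1*4) = -4*(0 - 4) = -4*(-4) = 16)
d(v) = ⅕ (d(v) = -3 + (⅕)*16 = -3 + 16/5 = ⅕)
(d(Y(-1, -3)) - 53)*456 = (⅕ - 53)*456 = -264/5*456 = -120384/5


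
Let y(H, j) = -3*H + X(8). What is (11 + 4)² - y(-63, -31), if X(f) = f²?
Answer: -28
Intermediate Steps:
y(H, j) = 64 - 3*H (y(H, j) = -3*H + 8² = -3*H + 64 = 64 - 3*H)
(11 + 4)² - y(-63, -31) = (11 + 4)² - (64 - 3*(-63)) = 15² - (64 + 189) = 225 - 1*253 = 225 - 253 = -28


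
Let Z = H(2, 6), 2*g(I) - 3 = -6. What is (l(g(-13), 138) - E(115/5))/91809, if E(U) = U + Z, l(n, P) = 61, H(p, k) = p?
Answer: 4/10201 ≈ 0.00039212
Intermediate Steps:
g(I) = -3/2 (g(I) = 3/2 + (½)*(-6) = 3/2 - 3 = -3/2)
Z = 2
E(U) = 2 + U (E(U) = U + 2 = 2 + U)
(l(g(-13), 138) - E(115/5))/91809 = (61 - (2 + 115/5))/91809 = (61 - (2 + 115*(⅕)))*(1/91809) = (61 - (2 + 23))*(1/91809) = (61 - 1*25)*(1/91809) = (61 - 25)*(1/91809) = 36*(1/91809) = 4/10201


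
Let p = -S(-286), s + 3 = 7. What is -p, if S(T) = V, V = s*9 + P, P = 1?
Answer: 37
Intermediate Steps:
s = 4 (s = -3 + 7 = 4)
V = 37 (V = 4*9 + 1 = 36 + 1 = 37)
S(T) = 37
p = -37 (p = -1*37 = -37)
-p = -1*(-37) = 37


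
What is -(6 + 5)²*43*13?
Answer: -67639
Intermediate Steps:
-(6 + 5)²*43*13 = -11²*43*13 = -121*43*13 = -5203*13 = -1*67639 = -67639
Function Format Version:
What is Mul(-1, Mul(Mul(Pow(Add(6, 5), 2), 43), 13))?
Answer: -67639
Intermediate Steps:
Mul(-1, Mul(Mul(Pow(Add(6, 5), 2), 43), 13)) = Mul(-1, Mul(Mul(Pow(11, 2), 43), 13)) = Mul(-1, Mul(Mul(121, 43), 13)) = Mul(-1, Mul(5203, 13)) = Mul(-1, 67639) = -67639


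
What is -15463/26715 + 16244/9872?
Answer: 70326931/65932620 ≈ 1.0666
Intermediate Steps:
-15463/26715 + 16244/9872 = -15463*1/26715 + 16244*(1/9872) = -15463/26715 + 4061/2468 = 70326931/65932620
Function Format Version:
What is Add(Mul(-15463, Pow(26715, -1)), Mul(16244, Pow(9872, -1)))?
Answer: Rational(70326931, 65932620) ≈ 1.0666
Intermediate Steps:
Add(Mul(-15463, Pow(26715, -1)), Mul(16244, Pow(9872, -1))) = Add(Mul(-15463, Rational(1, 26715)), Mul(16244, Rational(1, 9872))) = Add(Rational(-15463, 26715), Rational(4061, 2468)) = Rational(70326931, 65932620)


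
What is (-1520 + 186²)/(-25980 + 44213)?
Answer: 33076/18233 ≈ 1.8141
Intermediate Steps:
(-1520 + 186²)/(-25980 + 44213) = (-1520 + 34596)/18233 = 33076*(1/18233) = 33076/18233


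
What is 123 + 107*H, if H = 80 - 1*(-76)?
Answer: 16815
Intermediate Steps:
H = 156 (H = 80 + 76 = 156)
123 + 107*H = 123 + 107*156 = 123 + 16692 = 16815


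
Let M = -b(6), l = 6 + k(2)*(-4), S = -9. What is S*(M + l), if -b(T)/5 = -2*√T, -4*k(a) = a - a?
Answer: -54 + 90*√6 ≈ 166.45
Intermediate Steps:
k(a) = 0 (k(a) = -(a - a)/4 = -¼*0 = 0)
b(T) = 10*√T (b(T) = -(-10)*√T = 10*√T)
l = 6 (l = 6 + 0*(-4) = 6 + 0 = 6)
M = -10*√6 ≈ -24.495
S*(M + l) = -9*(-10*√6 + 6) = -9*(6 - 10*√6) = -54 + 90*√6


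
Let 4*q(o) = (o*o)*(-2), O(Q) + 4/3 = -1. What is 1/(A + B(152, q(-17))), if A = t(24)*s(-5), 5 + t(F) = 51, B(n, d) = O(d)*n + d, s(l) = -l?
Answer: -6/1615 ≈ -0.0037152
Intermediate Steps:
O(Q) = -7/3 (O(Q) = -4/3 - 1 = -7/3)
q(o) = -o**2/2 (q(o) = ((o*o)*(-2))/4 = (o**2*(-2))/4 = (-2*o**2)/4 = -o**2/2)
B(n, d) = d - 7*n/3 (B(n, d) = -7*n/3 + d = d - 7*n/3)
t(F) = 46 (t(F) = -5 + 51 = 46)
A = 230 (A = 46*(-1*(-5)) = 46*5 = 230)
1/(A + B(152, q(-17))) = 1/(230 + (-1/2*(-17)**2 - 7/3*152)) = 1/(230 + (-1/2*289 - 1064/3)) = 1/(230 + (-289/2 - 1064/3)) = 1/(230 - 2995/6) = 1/(-1615/6) = -6/1615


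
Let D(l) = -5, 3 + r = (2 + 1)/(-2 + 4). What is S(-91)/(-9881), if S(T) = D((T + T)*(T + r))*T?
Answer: -455/9881 ≈ -0.046048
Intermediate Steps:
r = -3/2 (r = -3 + (2 + 1)/(-2 + 4) = -3 + 3/2 = -3/2 ≈ -1.5000)
S(T) = -5*T
S(-91)/(-9881) = -5*(-91)/(-9881) = 455*(-1/9881) = -455/9881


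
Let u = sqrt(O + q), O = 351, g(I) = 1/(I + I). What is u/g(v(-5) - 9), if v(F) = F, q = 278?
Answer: -28*sqrt(629) ≈ -702.24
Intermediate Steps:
g(I) = 1/(2*I)
u = sqrt(629) (u = sqrt(351 + 278) = sqrt(629) ≈ 25.080)
u/g(v(-5) - 9) = sqrt(629)/((1/(2*(-5 - 9)))) = sqrt(629)/(((1/2)/(-14))) = sqrt(629)/(((1/2)*(-1/14))) = sqrt(629)/(-1/28) = sqrt(629)*(-28) = -28*sqrt(629)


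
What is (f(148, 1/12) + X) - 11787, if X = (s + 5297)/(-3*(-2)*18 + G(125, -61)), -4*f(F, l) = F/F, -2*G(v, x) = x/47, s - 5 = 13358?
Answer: -474516577/40852 ≈ -11616.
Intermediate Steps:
s = 13363 (s = 5 + 13358 = 13363)
G(v, x) = -x/94 (G(v, x) = -x/(2*47) = -x/94)
f(F, l) = -¼ (f(F, l) = -F/(4*F) = -¼*1 = -¼)
X = 1754040/10213 (X = (13363 + 5297)/(-3*(-2)*18 - 1/94*(-61)) = 18660/(6*18 + 61/94) = 18660/(108 + 61/94) = 18660/(10213/94) = 18660*(94/10213) = 1754040/10213 ≈ 171.75)
(f(148, 1/12) + X) - 11787 = (-¼ + 1754040/10213) - 11787 = 7005947/40852 - 11787 = -474516577/40852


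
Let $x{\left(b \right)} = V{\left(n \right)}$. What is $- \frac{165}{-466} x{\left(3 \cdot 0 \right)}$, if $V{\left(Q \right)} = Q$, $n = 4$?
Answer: $\frac{330}{233} \approx 1.4163$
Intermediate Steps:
$x{\left(b \right)} = 4$
$- \frac{165}{-466} x{\left(3 \cdot 0 \right)} = - \frac{165}{-466} \cdot 4 = \left(-165\right) \left(- \frac{1}{466}\right) 4 = \frac{165}{466} \cdot 4 = \frac{330}{233}$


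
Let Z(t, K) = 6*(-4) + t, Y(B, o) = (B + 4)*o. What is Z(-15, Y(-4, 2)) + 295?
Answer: 256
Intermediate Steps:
Y(B, o) = o*(4 + B) (Y(B, o) = (4 + B)*o = o*(4 + B))
Z(t, K) = -24 + t
Z(-15, Y(-4, 2)) + 295 = (-24 - 15) + 295 = -39 + 295 = 256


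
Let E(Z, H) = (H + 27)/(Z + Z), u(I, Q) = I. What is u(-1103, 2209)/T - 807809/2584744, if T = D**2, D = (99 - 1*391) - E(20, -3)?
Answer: -1800283657321/5532305930536 ≈ -0.32541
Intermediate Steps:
E(Z, H) = (27 + H)/(2*Z) (E(Z, H) = (27 + H)/((2*Z)) = (27 + H)*(1/(2*Z)) = (27 + H)/(2*Z))
D = -1463/5 (D = (99 - 1*391) - (27 - 3)/(2*20) = (99 - 391) - 24/(2*20) = -292 - 1*3/5 = -292 - 3/5 = -1463/5 ≈ -292.60)
T = 2140369/25 (T = (-1463/5)**2 = 2140369/25 ≈ 85615.)
u(-1103, 2209)/T - 807809/2584744 = -1103/2140369/25 - 807809/2584744 = -1103*25/2140369 - 807809*1/2584744 = -27575/2140369 - 807809/2584744 = -1800283657321/5532305930536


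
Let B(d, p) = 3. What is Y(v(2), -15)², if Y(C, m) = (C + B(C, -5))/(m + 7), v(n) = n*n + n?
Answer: 81/64 ≈ 1.2656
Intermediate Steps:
v(n) = n + n² (v(n) = n² + n = n + n²)
Y(C, m) = (3 + C)/(7 + m) (Y(C, m) = (C + 3)/(m + 7) = (3 + C)/(7 + m))
Y(v(2), -15)² = ((3 + 2*(1 + 2))/(7 - 15))² = ((3 + 2*3)/(-8))² = (-(3 + 6)/8)² = (-⅛*9)² = (-9/8)² = 81/64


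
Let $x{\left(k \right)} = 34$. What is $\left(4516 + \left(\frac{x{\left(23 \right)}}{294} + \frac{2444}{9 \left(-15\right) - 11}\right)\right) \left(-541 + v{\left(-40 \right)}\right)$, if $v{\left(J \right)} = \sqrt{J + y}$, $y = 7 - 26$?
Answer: $- \frac{26120996423}{10731} + \frac{48282803 i \sqrt{59}}{10731} \approx -2.4342 \cdot 10^{6} + 34560.0 i$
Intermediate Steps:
$y = -19$ ($y = 7 - 26 = -19$)
$v{\left(J \right)} = \sqrt{-19 + J}$ ($v{\left(J \right)} = \sqrt{J - 19} = \sqrt{-19 + J}$)
$\left(4516 + \left(\frac{x{\left(23 \right)}}{294} + \frac{2444}{9 \left(-15\right) - 11}\right)\right) \left(-541 + v{\left(-40 \right)}\right) = \left(4516 + \left(\frac{34}{294} + \frac{2444}{9 \left(-15\right) - 11}\right)\right) \left(-541 + \sqrt{-19 - 40}\right) = \left(4516 + \left(34 \cdot \frac{1}{294} + \frac{2444}{-135 - 11}\right)\right) \left(-541 + \sqrt{-59}\right) = \left(4516 + \left(\frac{17}{147} + \frac{2444}{-146}\right)\right) \left(-541 + i \sqrt{59}\right) = \left(4516 + \left(\frac{17}{147} + 2444 \left(- \frac{1}{146}\right)\right)\right) \left(-541 + i \sqrt{59}\right) = \left(4516 + \left(\frac{17}{147} - \frac{1222}{73}\right)\right) \left(-541 + i \sqrt{59}\right) = \left(4516 - \frac{178393}{10731}\right) \left(-541 + i \sqrt{59}\right) = \frac{48282803 \left(-541 + i \sqrt{59}\right)}{10731} = - \frac{26120996423}{10731} + \frac{48282803 i \sqrt{59}}{10731}$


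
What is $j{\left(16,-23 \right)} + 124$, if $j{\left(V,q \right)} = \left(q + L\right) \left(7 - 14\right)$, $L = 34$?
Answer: $47$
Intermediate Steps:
$j{\left(V,q \right)} = -238 - 7 q$ ($j{\left(V,q \right)} = \left(q + 34\right) \left(7 - 14\right) = \left(34 + q\right) \left(-7\right) = -238 - 7 q$)
$j{\left(16,-23 \right)} + 124 = \left(-238 - -161\right) + 124 = \left(-238 + 161\right) + 124 = -77 + 124 = 47$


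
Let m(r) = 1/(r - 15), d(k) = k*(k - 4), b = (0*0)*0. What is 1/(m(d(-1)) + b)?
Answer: -10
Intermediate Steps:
b = 0 (b = 0*0 = 0)
d(k) = k*(-4 + k)
m(r) = 1/(-15 + r)
1/(m(d(-1)) + b) = 1/(1/(-15 - (-4 - 1)) + 0) = 1/(1/(-15 - 1*(-5)) + 0) = 1/(1/(-15 + 5) + 0) = 1/(1/(-10) + 0) = 1/(-⅒ + 0) = 1/(-⅒) = -10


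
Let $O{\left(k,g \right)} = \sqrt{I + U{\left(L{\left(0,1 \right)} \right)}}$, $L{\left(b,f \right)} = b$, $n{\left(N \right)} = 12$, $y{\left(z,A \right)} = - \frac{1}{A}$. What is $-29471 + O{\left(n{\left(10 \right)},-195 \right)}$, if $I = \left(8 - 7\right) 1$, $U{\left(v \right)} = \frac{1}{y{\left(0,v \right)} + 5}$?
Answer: $-29470$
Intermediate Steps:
$U{\left(v \right)} = \frac{1}{5 - \frac{1}{v}}$ ($U{\left(v \right)} = \frac{1}{- \frac{1}{v} + 5} = \frac{1}{5 - \frac{1}{v}}$)
$I = 1$ ($I = 1 \cdot 1 = 1$)
$O{\left(k,g \right)} = 1$ ($O{\left(k,g \right)} = \sqrt{1 + \frac{0}{-1 + 5 \cdot 0}} = \sqrt{1 + \frac{0}{-1 + 0}} = \sqrt{1 + \frac{0}{-1}} = \sqrt{1 + 0 \left(-1\right)} = \sqrt{1 + 0} = \sqrt{1} = 1$)
$-29471 + O{\left(n{\left(10 \right)},-195 \right)} = -29471 + 1 = -29470$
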